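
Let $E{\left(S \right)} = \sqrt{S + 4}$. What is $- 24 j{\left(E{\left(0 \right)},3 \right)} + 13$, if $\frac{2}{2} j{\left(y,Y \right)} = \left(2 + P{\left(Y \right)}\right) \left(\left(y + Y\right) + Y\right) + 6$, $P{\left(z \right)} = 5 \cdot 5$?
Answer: $-5315$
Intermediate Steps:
$E{\left(S \right)} = \sqrt{4 + S}$
$P{\left(z \right)} = 25$
$j{\left(y,Y \right)} = 6 + 27 y + 54 Y$ ($j{\left(y,Y \right)} = \left(2 + 25\right) \left(\left(y + Y\right) + Y\right) + 6 = 27 \left(\left(Y + y\right) + Y\right) + 6 = 27 \left(y + 2 Y\right) + 6 = \left(27 y + 54 Y\right) + 6 = 6 + 27 y + 54 Y$)
$- 24 j{\left(E{\left(0 \right)},3 \right)} + 13 = - 24 \left(6 + 27 \sqrt{4 + 0} + 54 \cdot 3\right) + 13 = - 24 \left(6 + 27 \sqrt{4} + 162\right) + 13 = - 24 \left(6 + 27 \cdot 2 + 162\right) + 13 = - 24 \left(6 + 54 + 162\right) + 13 = \left(-24\right) 222 + 13 = -5328 + 13 = -5315$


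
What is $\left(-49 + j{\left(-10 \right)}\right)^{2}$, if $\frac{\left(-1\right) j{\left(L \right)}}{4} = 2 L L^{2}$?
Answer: $63218401$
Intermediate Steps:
$j{\left(L \right)} = - 8 L^{3}$ ($j{\left(L \right)} = - 4 \cdot 2 L L^{2} = - 4 \cdot 2 L^{3} = - 8 L^{3}$)
$\left(-49 + j{\left(-10 \right)}\right)^{2} = \left(-49 - 8 \left(-10\right)^{3}\right)^{2} = \left(-49 - -8000\right)^{2} = \left(-49 + 8000\right)^{2} = 7951^{2} = 63218401$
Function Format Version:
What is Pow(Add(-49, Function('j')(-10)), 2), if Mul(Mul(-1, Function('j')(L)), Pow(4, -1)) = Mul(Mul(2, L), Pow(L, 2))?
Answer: 63218401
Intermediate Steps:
Function('j')(L) = Mul(-8, Pow(L, 3)) (Function('j')(L) = Mul(-4, Mul(Mul(2, L), Pow(L, 2))) = Mul(-4, Mul(2, Pow(L, 3))) = Mul(-8, Pow(L, 3)))
Pow(Add(-49, Function('j')(-10)), 2) = Pow(Add(-49, Mul(-8, Pow(-10, 3))), 2) = Pow(Add(-49, Mul(-8, -1000)), 2) = Pow(Add(-49, 8000), 2) = Pow(7951, 2) = 63218401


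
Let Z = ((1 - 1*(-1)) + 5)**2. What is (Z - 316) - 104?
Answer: -371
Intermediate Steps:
Z = 49 (Z = ((1 + 1) + 5)**2 = (2 + 5)**2 = 7**2 = 49)
(Z - 316) - 104 = (49 - 316) - 104 = -267 - 104 = -371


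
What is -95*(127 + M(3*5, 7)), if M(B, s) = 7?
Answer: -12730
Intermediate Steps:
-95*(127 + M(3*5, 7)) = -95*(127 + 7) = -95*134 = -12730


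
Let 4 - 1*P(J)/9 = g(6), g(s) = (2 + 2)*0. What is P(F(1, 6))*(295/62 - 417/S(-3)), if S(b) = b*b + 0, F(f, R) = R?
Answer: -46398/31 ≈ -1496.7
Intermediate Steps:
g(s) = 0 (g(s) = 4*0 = 0)
S(b) = b² (S(b) = b² + 0 = b²)
P(J) = 36 (P(J) = 36 - 9*0 = 36 + 0 = 36)
P(F(1, 6))*(295/62 - 417/S(-3)) = 36*(295/62 - 417/((-3)²)) = 36*(295*(1/62) - 417/9) = 36*(295/62 - 417*⅑) = 36*(295/62 - 139/3) = 36*(-7733/186) = -46398/31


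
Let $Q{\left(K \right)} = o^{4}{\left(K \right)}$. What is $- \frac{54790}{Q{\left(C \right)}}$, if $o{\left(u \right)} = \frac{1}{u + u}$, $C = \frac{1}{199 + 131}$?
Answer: $- \frac{10958}{148240125} \approx -7.3921 \cdot 10^{-5}$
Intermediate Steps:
$C = \frac{1}{330} \approx 0.0030303$
$o{\left(u \right)} = \frac{1}{2 u}$
$Q{\left(K \right)} = \frac{1}{16 K^{4}}$ ($Q{\left(K \right)} = \left(\frac{1}{2 K}\right)^{4} = \frac{1}{16 K^{4}}$)
$- \frac{54790}{Q{\left(C \right)}} = - \frac{54790}{\frac{1}{16} \frac{1}{(\frac{1}{330})^{4}}} = - \frac{54790}{\frac{1}{16} \cdot 11859210000} = - \frac{54790}{741200625} = \left(-54790\right) \frac{1}{741200625} = - \frac{10958}{148240125}$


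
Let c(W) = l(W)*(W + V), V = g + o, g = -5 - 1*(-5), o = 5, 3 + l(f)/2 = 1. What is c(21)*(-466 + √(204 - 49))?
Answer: 48464 - 104*√155 ≈ 47169.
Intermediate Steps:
l(f) = -4 (l(f) = -6 + 2*1 = -6 + 2 = -4)
g = 0 (g = -5 + 5 = 0)
V = 5 (V = 0 + 5 = 5)
c(W) = -20 - 4*W (c(W) = -4*(W + 5) = -4*(5 + W) = -20 - 4*W)
c(21)*(-466 + √(204 - 49)) = (-20 - 4*21)*(-466 + √(204 - 49)) = (-20 - 84)*(-466 + √155) = -104*(-466 + √155) = 48464 - 104*√155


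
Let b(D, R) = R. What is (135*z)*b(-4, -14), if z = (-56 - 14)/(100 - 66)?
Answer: 66150/17 ≈ 3891.2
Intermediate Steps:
z = -35/17 (z = -70/34 = -70*1/34 = -35/17 ≈ -2.0588)
(135*z)*b(-4, -14) = (135*(-35/17))*(-14) = -4725/17*(-14) = 66150/17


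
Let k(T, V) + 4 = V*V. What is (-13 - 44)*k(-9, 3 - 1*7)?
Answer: -684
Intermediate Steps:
k(T, V) = -4 + V² (k(T, V) = -4 + V*V = -4 + V²)
(-13 - 44)*k(-9, 3 - 1*7) = (-13 - 44)*(-4 + (3 - 1*7)²) = -57*(-4 + (3 - 7)²) = -57*(-4 + (-4)²) = -57*(-4 + 16) = -57*12 = -684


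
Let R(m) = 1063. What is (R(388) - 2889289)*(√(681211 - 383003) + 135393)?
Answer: -391045582818 - 11552904*√18638 ≈ -3.9262e+11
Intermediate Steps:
(R(388) - 2889289)*(√(681211 - 383003) + 135393) = (1063 - 2889289)*(√(681211 - 383003) + 135393) = -2888226*(√298208 + 135393) = -2888226*(4*√18638 + 135393) = -2888226*(135393 + 4*√18638) = -391045582818 - 11552904*√18638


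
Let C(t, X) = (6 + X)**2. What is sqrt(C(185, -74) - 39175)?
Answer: 3*I*sqrt(3839) ≈ 185.88*I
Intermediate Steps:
sqrt(C(185, -74) - 39175) = sqrt((6 - 74)**2 - 39175) = sqrt((-68)**2 - 39175) = sqrt(4624 - 39175) = sqrt(-34551) = 3*I*sqrt(3839)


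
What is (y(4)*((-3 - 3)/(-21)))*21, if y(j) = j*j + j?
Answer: 120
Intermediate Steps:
y(j) = j + j² (y(j) = j² + j = j + j²)
(y(4)*((-3 - 3)/(-21)))*21 = ((4*(1 + 4))*((-3 - 3)/(-21)))*21 = ((4*5)*(-6*(-1/21)))*21 = (20*(2/7))*21 = (40/7)*21 = 120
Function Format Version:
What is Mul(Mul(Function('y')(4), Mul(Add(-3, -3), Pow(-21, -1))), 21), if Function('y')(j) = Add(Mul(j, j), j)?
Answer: 120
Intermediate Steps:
Function('y')(j) = Add(j, Pow(j, 2)) (Function('y')(j) = Add(Pow(j, 2), j) = Add(j, Pow(j, 2)))
Mul(Mul(Function('y')(4), Mul(Add(-3, -3), Pow(-21, -1))), 21) = Mul(Mul(Mul(4, Add(1, 4)), Mul(Add(-3, -3), Pow(-21, -1))), 21) = Mul(Mul(Mul(4, 5), Mul(-6, Rational(-1, 21))), 21) = Mul(Mul(20, Rational(2, 7)), 21) = Mul(Rational(40, 7), 21) = 120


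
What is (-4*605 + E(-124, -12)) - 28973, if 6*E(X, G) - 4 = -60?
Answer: -94207/3 ≈ -31402.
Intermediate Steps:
E(X, G) = -28/3 (E(X, G) = 2/3 + (1/6)*(-60) = 2/3 - 10 = -28/3)
(-4*605 + E(-124, -12)) - 28973 = (-4*605 - 28/3) - 28973 = (-2420 - 28/3) - 28973 = -7288/3 - 28973 = -94207/3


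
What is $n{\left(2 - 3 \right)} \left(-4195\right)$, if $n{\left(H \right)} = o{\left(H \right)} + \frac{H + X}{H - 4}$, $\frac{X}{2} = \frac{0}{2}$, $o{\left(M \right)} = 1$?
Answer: $-5034$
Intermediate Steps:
$X = 0$ ($X = 2 \cdot \frac{0}{2} = 2 \cdot 0 \cdot \frac{1}{2} = 2 \cdot 0 = 0$)
$n{\left(H \right)} = 1 + \frac{H}{-4 + H}$ ($n{\left(H \right)} = 1 + \frac{H + 0}{H - 4} = 1 + \frac{H}{-4 + H}$)
$n{\left(2 - 3 \right)} \left(-4195\right) = \frac{2 \left(-2 + \left(2 - 3\right)\right)}{-4 + \left(2 - 3\right)} \left(-4195\right) = \frac{2 \left(-2 - 1\right)}{-4 - 1} \left(-4195\right) = 2 \frac{1}{-5} \left(-3\right) \left(-4195\right) = 2 \left(- \frac{1}{5}\right) \left(-3\right) \left(-4195\right) = \frac{6}{5} \left(-4195\right) = -5034$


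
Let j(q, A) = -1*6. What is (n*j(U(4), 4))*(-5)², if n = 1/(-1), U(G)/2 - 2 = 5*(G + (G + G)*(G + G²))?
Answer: 150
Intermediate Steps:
U(G) = 4 + 10*G + 20*G*(G + G²) (U(G) = 4 + 2*(5*(G + (G + G)*(G + G²))) = 4 + 2*(5*(G + (2*G)*(G + G²))) = 4 + 2*(5*(G + 2*G*(G + G²))) = 4 + 2*(5*G + 10*G*(G + G²)) = 4 + (10*G + 20*G*(G + G²)) = 4 + 10*G + 20*G*(G + G²))
n = -1
j(q, A) = -6
(n*j(U(4), 4))*(-5)² = -1*(-6)*(-5)² = 6*25 = 150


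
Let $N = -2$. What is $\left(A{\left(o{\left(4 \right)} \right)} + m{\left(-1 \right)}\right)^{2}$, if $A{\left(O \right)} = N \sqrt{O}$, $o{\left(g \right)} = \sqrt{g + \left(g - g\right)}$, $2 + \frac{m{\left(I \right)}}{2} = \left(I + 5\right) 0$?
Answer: $24 + 16 \sqrt{2} \approx 46.627$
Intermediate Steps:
$m{\left(I \right)} = -4$ ($m{\left(I \right)} = -4 + 2 \left(I + 5\right) 0 = -4 + 2 \left(5 + I\right) 0 = -4 + 2 \cdot 0 = -4 + 0 = -4$)
$o{\left(g \right)} = \sqrt{g}$ ($o{\left(g \right)} = \sqrt{g + 0} = \sqrt{g}$)
$A{\left(O \right)} = - 2 \sqrt{O}$
$\left(A{\left(o{\left(4 \right)} \right)} + m{\left(-1 \right)}\right)^{2} = \left(- 2 \sqrt{\sqrt{4}} - 4\right)^{2} = \left(- 2 \sqrt{2} - 4\right)^{2} = \left(-4 - 2 \sqrt{2}\right)^{2}$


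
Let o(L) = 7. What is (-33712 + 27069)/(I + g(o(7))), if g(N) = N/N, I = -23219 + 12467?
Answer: 511/827 ≈ 0.61790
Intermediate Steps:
I = -10752
g(N) = 1
(-33712 + 27069)/(I + g(o(7))) = (-33712 + 27069)/(-10752 + 1) = -6643/(-10751) = -6643*(-1/10751) = 511/827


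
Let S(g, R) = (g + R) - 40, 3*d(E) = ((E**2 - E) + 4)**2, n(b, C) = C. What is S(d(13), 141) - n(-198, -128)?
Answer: 26287/3 ≈ 8762.3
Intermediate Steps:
d(E) = (4 + E**2 - E)**2/3 (d(E) = ((E**2 - E) + 4)**2/3 = (4 + E**2 - E)**2/3)
S(g, R) = -40 + R + g (S(g, R) = (R + g) - 40 = -40 + R + g)
S(d(13), 141) - n(-198, -128) = (-40 + 141 + (4 + 13**2 - 1*13)**2/3) - 1*(-128) = (-40 + 141 + (4 + 169 - 13)**2/3) + 128 = (-40 + 141 + (1/3)*160**2) + 128 = (-40 + 141 + (1/3)*25600) + 128 = (-40 + 141 + 25600/3) + 128 = 25903/3 + 128 = 26287/3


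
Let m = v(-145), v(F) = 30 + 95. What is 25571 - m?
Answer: 25446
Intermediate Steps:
v(F) = 125
m = 125
25571 - m = 25571 - 1*125 = 25571 - 125 = 25446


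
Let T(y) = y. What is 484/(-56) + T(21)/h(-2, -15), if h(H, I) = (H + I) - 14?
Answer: -4045/434 ≈ -9.3203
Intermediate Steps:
h(H, I) = -14 + H + I
484/(-56) + T(21)/h(-2, -15) = 484/(-56) + 21/(-14 - 2 - 15) = 484*(-1/56) + 21/(-31) = -121/14 + 21*(-1/31) = -121/14 - 21/31 = -4045/434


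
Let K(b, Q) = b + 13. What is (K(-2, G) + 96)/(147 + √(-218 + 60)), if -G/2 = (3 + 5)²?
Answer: 15729/21767 - 107*I*√158/21767 ≈ 0.72261 - 0.061789*I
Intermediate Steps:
G = -128 (G = -2*(3 + 5)² = -2*8² = -2*64 = -128)
K(b, Q) = 13 + b
(K(-2, G) + 96)/(147 + √(-218 + 60)) = ((13 - 2) + 96)/(147 + √(-218 + 60)) = (11 + 96)/(147 + √(-158)) = 107/(147 + I*√158)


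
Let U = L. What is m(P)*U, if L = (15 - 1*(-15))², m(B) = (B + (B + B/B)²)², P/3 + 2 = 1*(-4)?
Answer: 66096900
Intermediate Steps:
P = -18 (P = -6 + 3*(1*(-4)) = -6 + 3*(-4) = -6 - 12 = -18)
m(B) = (B + (1 + B)²)² (m(B) = (B + (B + 1)²)² = (B + (1 + B)²)²)
L = 900 (L = (15 + 15)² = 30² = 900)
U = 900
m(P)*U = (-18 + (1 - 18)²)²*900 = (-18 + (-17)²)²*900 = (-18 + 289)²*900 = 271²*900 = 73441*900 = 66096900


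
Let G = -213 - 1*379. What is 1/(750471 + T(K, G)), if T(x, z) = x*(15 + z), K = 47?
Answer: 1/723352 ≈ 1.3825e-6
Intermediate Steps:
G = -592 (G = -213 - 379 = -592)
1/(750471 + T(K, G)) = 1/(750471 + 47*(15 - 592)) = 1/(750471 + 47*(-577)) = 1/(750471 - 27119) = 1/723352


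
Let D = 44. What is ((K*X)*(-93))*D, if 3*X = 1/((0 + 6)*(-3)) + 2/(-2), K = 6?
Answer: 25916/3 ≈ 8638.7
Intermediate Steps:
X = -19/54 (X = (1/((0 + 6)*(-3)) + 2/(-2))/3 = (-1/3/6 + 2*(-1/2))/3 = ((1/6)*(-1/3) - 1)/3 = (-1/18 - 1)/3 = (1/3)*(-19/18) = -19/54 ≈ -0.35185)
((K*X)*(-93))*D = ((6*(-19/54))*(-93))*44 = -19/9*(-93)*44 = (589/3)*44 = 25916/3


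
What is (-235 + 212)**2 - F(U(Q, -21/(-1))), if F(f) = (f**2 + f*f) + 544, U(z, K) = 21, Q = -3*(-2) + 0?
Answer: -897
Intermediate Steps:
Q = 6 (Q = 6 + 0 = 6)
F(f) = 544 + 2*f**2 (F(f) = (f**2 + f**2) + 544 = 2*f**2 + 544 = 544 + 2*f**2)
(-235 + 212)**2 - F(U(Q, -21/(-1))) = (-235 + 212)**2 - (544 + 2*21**2) = (-23)**2 - (544 + 2*441) = 529 - (544 + 882) = 529 - 1*1426 = 529 - 1426 = -897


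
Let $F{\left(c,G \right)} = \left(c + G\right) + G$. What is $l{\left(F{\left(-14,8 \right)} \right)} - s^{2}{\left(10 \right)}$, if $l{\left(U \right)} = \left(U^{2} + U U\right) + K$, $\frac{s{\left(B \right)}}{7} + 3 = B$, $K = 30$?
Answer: $-2363$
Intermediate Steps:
$F{\left(c,G \right)} = c + 2 G$ ($F{\left(c,G \right)} = \left(G + c\right) + G = c + 2 G$)
$s{\left(B \right)} = -21 + 7 B$
$l{\left(U \right)} = 30 + 2 U^{2}$ ($l{\left(U \right)} = \left(U^{2} + U U\right) + 30 = \left(U^{2} + U^{2}\right) + 30 = 2 U^{2} + 30 = 30 + 2 U^{2}$)
$l{\left(F{\left(-14,8 \right)} \right)} - s^{2}{\left(10 \right)} = \left(30 + 2 \left(-14 + 2 \cdot 8\right)^{2}\right) - \left(-21 + 7 \cdot 10\right)^{2} = \left(30 + 2 \left(-14 + 16\right)^{2}\right) - \left(-21 + 70\right)^{2} = \left(30 + 2 \cdot 2^{2}\right) - 49^{2} = \left(30 + 2 \cdot 4\right) - 2401 = \left(30 + 8\right) - 2401 = 38 - 2401 = -2363$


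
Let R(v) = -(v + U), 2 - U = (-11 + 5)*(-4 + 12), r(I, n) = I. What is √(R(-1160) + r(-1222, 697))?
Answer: 4*I*√7 ≈ 10.583*I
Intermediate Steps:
U = 50 (U = 2 - (-11 + 5)*(-4 + 12) = 2 - (-6)*8 = 2 - 1*(-48) = 2 + 48 = 50)
R(v) = -50 - v (R(v) = -(v + 50) = -(50 + v) = -50 - v)
√(R(-1160) + r(-1222, 697)) = √((-50 - 1*(-1160)) - 1222) = √((-50 + 1160) - 1222) = √(1110 - 1222) = √(-112) = 4*I*√7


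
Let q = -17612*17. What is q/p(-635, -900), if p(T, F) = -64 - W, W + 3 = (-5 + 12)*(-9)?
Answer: -149702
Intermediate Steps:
q = -299404
W = -66 (W = -3 + (-5 + 12)*(-9) = -3 + 7*(-9) = -3 - 63 = -66)
p(T, F) = 2 (p(T, F) = -64 - 1*(-66) = -64 + 66 = 2)
q/p(-635, -900) = -299404/2 = -299404*½ = -149702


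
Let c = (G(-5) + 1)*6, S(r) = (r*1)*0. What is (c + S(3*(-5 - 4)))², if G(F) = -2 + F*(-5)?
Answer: 20736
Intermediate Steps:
G(F) = -2 - 5*F
S(r) = 0 (S(r) = r*0 = 0)
c = 144 (c = ((-2 - 5*(-5)) + 1)*6 = ((-2 + 25) + 1)*6 = (23 + 1)*6 = 24*6 = 144)
(c + S(3*(-5 - 4)))² = (144 + 0)² = 144² = 20736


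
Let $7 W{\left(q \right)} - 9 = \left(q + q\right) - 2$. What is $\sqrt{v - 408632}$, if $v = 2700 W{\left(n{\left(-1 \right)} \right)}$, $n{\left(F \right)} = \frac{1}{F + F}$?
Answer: $\frac{8 i \sqrt{311087}}{7} \approx 637.43 i$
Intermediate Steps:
$n{\left(F \right)} = \frac{1}{2 F}$
$W{\left(q \right)} = 1 + \frac{2 q}{7}$ ($W{\left(q \right)} = \frac{9}{7} + \frac{\left(q + q\right) - 2}{7} = \frac{9}{7} + \frac{2 q - 2}{7} = \frac{9}{7} + \frac{-2 + 2 q}{7} = \frac{9}{7} + \left(- \frac{2}{7} + \frac{2 q}{7}\right) = 1 + \frac{2 q}{7}$)
$v = \frac{16200}{7}$ ($v = 2700 \left(1 + \frac{2 \frac{1}{2 \left(-1\right)}}{7}\right) = 2700 \left(1 + \frac{2 \cdot \frac{1}{2} \left(-1\right)}{7}\right) = 2700 \left(1 + \frac{2}{7} \left(- \frac{1}{2}\right)\right) = 2700 \left(1 - \frac{1}{7}\right) = 2700 \cdot \frac{6}{7} = \frac{16200}{7} \approx 2314.3$)
$\sqrt{v - 408632} = \sqrt{\frac{16200}{7} - 408632} = \sqrt{- \frac{2844224}{7}} = \frac{8 i \sqrt{311087}}{7}$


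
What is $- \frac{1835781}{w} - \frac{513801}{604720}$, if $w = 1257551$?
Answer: $- \frac{1756264447671}{760466240720} \approx -2.3095$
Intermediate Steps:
$- \frac{1835781}{w} - \frac{513801}{604720} = - \frac{1835781}{1257551} - \frac{513801}{604720} = - \frac{1756264447671}{760466240720}$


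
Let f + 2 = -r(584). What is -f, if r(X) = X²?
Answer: 341058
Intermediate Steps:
f = -341058 (f = -2 - 1*584² = -2 - 1*341056 = -2 - 341056 = -341058)
-f = -1*(-341058) = 341058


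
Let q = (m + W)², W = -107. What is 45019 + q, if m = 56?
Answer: 47620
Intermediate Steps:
q = 2601 (q = (56 - 107)² = (-51)² = 2601)
45019 + q = 45019 + 2601 = 47620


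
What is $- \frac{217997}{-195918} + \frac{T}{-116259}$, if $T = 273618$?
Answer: $- \frac{9420859367}{7592410254} \approx -1.2408$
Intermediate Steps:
$- \frac{217997}{-195918} + \frac{T}{-116259} = - \frac{217997}{-195918} + \frac{273618}{-116259} = \left(-217997\right) \left(- \frac{1}{195918}\right) + 273618 \left(- \frac{1}{116259}\right) = \frac{217997}{195918} - \frac{91206}{38753} = - \frac{9420859367}{7592410254}$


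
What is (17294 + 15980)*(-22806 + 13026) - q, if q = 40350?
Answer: -325460070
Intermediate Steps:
(17294 + 15980)*(-22806 + 13026) - q = (17294 + 15980)*(-22806 + 13026) - 1*40350 = 33274*(-9780) - 40350 = -325419720 - 40350 = -325460070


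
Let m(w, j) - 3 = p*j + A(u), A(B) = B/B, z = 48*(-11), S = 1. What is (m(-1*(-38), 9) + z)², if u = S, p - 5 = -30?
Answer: 561001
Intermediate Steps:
p = -25 (p = 5 - 30 = -25)
z = -528
u = 1
A(B) = 1
m(w, j) = 4 - 25*j (m(w, j) = 3 + (-25*j + 1) = 3 + (1 - 25*j) = 4 - 25*j)
(m(-1*(-38), 9) + z)² = ((4 - 25*9) - 528)² = ((4 - 225) - 528)² = (-221 - 528)² = (-749)² = 561001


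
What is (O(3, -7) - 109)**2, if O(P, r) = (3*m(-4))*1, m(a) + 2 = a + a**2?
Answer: 6241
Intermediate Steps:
m(a) = -2 + a + a**2 (m(a) = -2 + (a + a**2) = -2 + a + a**2)
O(P, r) = 30 (O(P, r) = (3*(-2 - 4 + (-4)**2))*1 = (3*(-2 - 4 + 16))*1 = (3*10)*1 = 30*1 = 30)
(O(3, -7) - 109)**2 = (30 - 109)**2 = (-79)**2 = 6241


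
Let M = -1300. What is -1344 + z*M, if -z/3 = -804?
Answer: -3136944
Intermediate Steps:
z = 2412 (z = -3*(-804) = 2412)
-1344 + z*M = -1344 + 2412*(-1300) = -1344 - 3135600 = -3136944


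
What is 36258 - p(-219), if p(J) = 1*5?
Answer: 36253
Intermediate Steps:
p(J) = 5
36258 - p(-219) = 36258 - 1*5 = 36258 - 5 = 36253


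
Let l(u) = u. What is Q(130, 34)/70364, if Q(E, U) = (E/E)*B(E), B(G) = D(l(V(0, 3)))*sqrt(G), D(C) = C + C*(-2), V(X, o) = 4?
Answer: -sqrt(130)/17591 ≈ -0.00064816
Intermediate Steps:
D(C) = -C (D(C) = C - 2*C = -C)
B(G) = -4*sqrt(G) (B(G) = (-1*4)*sqrt(G) = -4*sqrt(G))
Q(E, U) = -4*sqrt(E) (Q(E, U) = (E/E)*(-4*sqrt(E)) = 1*(-4*sqrt(E)) = -4*sqrt(E))
Q(130, 34)/70364 = -4*sqrt(130)/70364 = -4*sqrt(130)*(1/70364) = -sqrt(130)/17591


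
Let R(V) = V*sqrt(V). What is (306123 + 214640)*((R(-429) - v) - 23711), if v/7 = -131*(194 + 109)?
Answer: 132346708820 - 223407327*I*sqrt(429) ≈ 1.3235e+11 - 4.6273e+9*I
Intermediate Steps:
v = -277851 (v = 7*(-131*(194 + 109)) = 7*(-131*303) = 7*(-39693) = -277851)
R(V) = V**(3/2)
(306123 + 214640)*((R(-429) - v) - 23711) = (306123 + 214640)*(((-429)**(3/2) - 1*(-277851)) - 23711) = 520763*((-429*I*sqrt(429) + 277851) - 23711) = 520763*((277851 - 429*I*sqrt(429)) - 23711) = 520763*(254140 - 429*I*sqrt(429)) = 132346708820 - 223407327*I*sqrt(429)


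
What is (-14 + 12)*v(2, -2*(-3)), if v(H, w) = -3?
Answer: 6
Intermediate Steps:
(-14 + 12)*v(2, -2*(-3)) = (-14 + 12)*(-3) = -2*(-3) = 6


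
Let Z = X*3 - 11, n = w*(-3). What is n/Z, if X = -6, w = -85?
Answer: -255/29 ≈ -8.7931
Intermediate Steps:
n = 255 (n = -85*(-3) = 255)
Z = -29 (Z = -6*3 - 11 = -18 - 11 = -29)
n/Z = 255/(-29) = 255*(-1/29) = -255/29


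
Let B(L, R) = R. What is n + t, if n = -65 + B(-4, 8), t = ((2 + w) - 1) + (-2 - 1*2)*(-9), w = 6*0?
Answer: -20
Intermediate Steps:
w = 0
t = 37 (t = ((2 + 0) - 1) + (-2 - 1*2)*(-9) = (2 - 1) + (-2 - 2)*(-9) = 1 - 4*(-9) = 1 + 36 = 37)
n = -57 (n = -65 + 8 = -57)
n + t = -57 + 37 = -20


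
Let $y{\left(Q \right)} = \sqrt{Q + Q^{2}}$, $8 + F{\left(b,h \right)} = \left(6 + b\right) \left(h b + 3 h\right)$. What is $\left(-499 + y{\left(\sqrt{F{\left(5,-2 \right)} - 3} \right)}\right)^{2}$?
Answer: $\left(499 - \sqrt[4]{187} \sqrt{i - \sqrt{187}}\right)^{2} \approx 2.4832 \cdot 10^{5} - 13643.0 i$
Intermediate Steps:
$F{\left(b,h \right)} = -8 + \left(6 + b\right) \left(3 h + b h\right)$ ($F{\left(b,h \right)} = -8 + \left(6 + b\right) \left(h b + 3 h\right) = -8 + \left(6 + b\right) \left(b h + 3 h\right) = -8 + \left(6 + b\right) \left(3 h + b h\right)$)
$\left(-499 + y{\left(\sqrt{F{\left(5,-2 \right)} - 3} \right)}\right)^{2} = \left(-499 + \sqrt{\sqrt{\left(-8 + 18 \left(-2\right) - 2 \cdot 5^{2} + 9 \cdot 5 \left(-2\right)\right) - 3} \left(1 + \sqrt{\left(-8 + 18 \left(-2\right) - 2 \cdot 5^{2} + 9 \cdot 5 \left(-2\right)\right) - 3}\right)}\right)^{2} = \left(-499 + \sqrt{\sqrt{\left(-8 - 36 - 50 - 90\right) - 3} \left(1 + \sqrt{\left(-8 - 36 - 50 - 90\right) - 3}\right)}\right)^{2} = \left(-499 + \sqrt{\sqrt{-184 - 3} \left(1 + \sqrt{-184 - 3}\right)}\right)^{2} = \left(-499 + \sqrt{\sqrt{-187} \left(1 + \sqrt{-187}\right)}\right)^{2} = \left(-499 + \sqrt{i \sqrt{187} \left(1 + i \sqrt{187}\right)}\right)^{2} = \left(-499 + \sqrt[4]{187} \sqrt{i \left(1 + i \sqrt{187}\right)}\right)^{2}$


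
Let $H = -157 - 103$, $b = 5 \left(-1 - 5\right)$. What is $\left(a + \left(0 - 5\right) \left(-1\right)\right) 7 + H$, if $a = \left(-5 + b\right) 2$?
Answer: $-715$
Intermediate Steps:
$b = -30$ ($b = 5 \left(-6\right) = -30$)
$a = -70$ ($a = \left(-5 - 30\right) 2 = \left(-35\right) 2 = -70$)
$H = -260$ ($H = -157 - 103 = -260$)
$\left(a + \left(0 - 5\right) \left(-1\right)\right) 7 + H = \left(-70 + \left(0 - 5\right) \left(-1\right)\right) 7 - 260 = \left(-70 - -5\right) 7 - 260 = \left(-70 + 5\right) 7 - 260 = \left(-65\right) 7 - 260 = -455 - 260 = -715$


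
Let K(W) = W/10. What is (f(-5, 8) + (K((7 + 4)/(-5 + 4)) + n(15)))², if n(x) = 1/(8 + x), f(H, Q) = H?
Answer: 1940449/52900 ≈ 36.681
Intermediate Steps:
K(W) = W/10 (K(W) = W*(⅒) = W/10)
(f(-5, 8) + (K((7 + 4)/(-5 + 4)) + n(15)))² = (-5 + (((7 + 4)/(-5 + 4))/10 + 1/(8 + 15)))² = (-5 + ((11/(-1))/10 + 1/23))² = (-5 + ((11*(-1))/10 + 1/23))² = (-5 + ((⅒)*(-11) + 1/23))² = (-5 + (-11/10 + 1/23))² = (-5 - 243/230)² = (-1393/230)² = 1940449/52900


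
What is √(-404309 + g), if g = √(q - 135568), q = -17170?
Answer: √(-404309 + I*√152738) ≈ 0.307 + 635.85*I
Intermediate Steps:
g = I*√152738 (g = √(-17170 - 135568) = √(-152738) = I*√152738 ≈ 390.82*I)
√(-404309 + g) = √(-404309 + I*√152738)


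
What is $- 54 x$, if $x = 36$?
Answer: $-1944$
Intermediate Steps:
$- 54 x = \left(-54\right) 36 = -1944$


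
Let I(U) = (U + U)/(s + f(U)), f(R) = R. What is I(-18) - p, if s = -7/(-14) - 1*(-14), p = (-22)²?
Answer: -3316/7 ≈ -473.71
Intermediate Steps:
p = 484
s = 29/2 (s = -7*(-1/14) + 14 = ½ + 14 = 29/2 ≈ 14.500)
I(U) = 2*U/(29/2 + U) (I(U) = (U + U)/(29/2 + U) = (2*U)/(29/2 + U) = 2*U/(29/2 + U))
I(-18) - p = 4*(-18)/(29 + 2*(-18)) - 1*484 = 4*(-18)/(29 - 36) - 484 = 4*(-18)/(-7) - 484 = 4*(-18)*(-⅐) - 484 = 72/7 - 484 = -3316/7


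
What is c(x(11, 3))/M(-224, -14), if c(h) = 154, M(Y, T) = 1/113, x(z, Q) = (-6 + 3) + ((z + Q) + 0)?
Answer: 17402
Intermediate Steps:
x(z, Q) = -3 + Q + z (x(z, Q) = -3 + ((Q + z) + 0) = -3 + (Q + z) = -3 + Q + z)
M(Y, T) = 1/113
c(x(11, 3))/M(-224, -14) = 154/(1/113) = 154*113 = 17402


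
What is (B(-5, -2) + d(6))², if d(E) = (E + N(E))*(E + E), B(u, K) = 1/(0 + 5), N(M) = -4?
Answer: 14641/25 ≈ 585.64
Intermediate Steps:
B(u, K) = ⅕ (B(u, K) = 1/5 = ⅕)
d(E) = 2*E*(-4 + E) (d(E) = (E - 4)*(E + E) = (-4 + E)*(2*E) = 2*E*(-4 + E))
(B(-5, -2) + d(6))² = (⅕ + 2*6*(-4 + 6))² = (⅕ + 2*6*2)² = (⅕ + 24)² = (121/5)² = 14641/25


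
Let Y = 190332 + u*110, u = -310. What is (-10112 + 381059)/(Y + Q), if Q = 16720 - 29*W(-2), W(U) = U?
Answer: 123649/57670 ≈ 2.1441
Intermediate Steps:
Q = 16778 (Q = 16720 - 29*(-2) = 16720 - 1*(-58) = 16720 + 58 = 16778)
Y = 156232 (Y = 190332 - 310*110 = 190332 - 34100 = 156232)
(-10112 + 381059)/(Y + Q) = (-10112 + 381059)/(156232 + 16778) = 370947/173010 = 370947*(1/173010) = 123649/57670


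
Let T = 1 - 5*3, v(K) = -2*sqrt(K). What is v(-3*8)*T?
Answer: 56*I*sqrt(6) ≈ 137.17*I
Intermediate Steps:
T = -14 (T = 1 - 15 = -14)
v(-3*8)*T = -2*2*I*sqrt(6)*(-14) = -4*I*sqrt(6)*(-14) = 56*I*sqrt(6)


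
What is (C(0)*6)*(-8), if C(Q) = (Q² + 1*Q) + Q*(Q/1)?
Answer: 0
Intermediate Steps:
C(Q) = Q + 2*Q² (C(Q) = (Q² + Q) + Q*(Q*1) = (Q + Q²) + Q*Q = (Q + Q²) + Q² = Q + 2*Q²)
(C(0)*6)*(-8) = ((0*(1 + 2*0))*6)*(-8) = ((0*(1 + 0))*6)*(-8) = ((0*1)*6)*(-8) = (0*6)*(-8) = 0*(-8) = 0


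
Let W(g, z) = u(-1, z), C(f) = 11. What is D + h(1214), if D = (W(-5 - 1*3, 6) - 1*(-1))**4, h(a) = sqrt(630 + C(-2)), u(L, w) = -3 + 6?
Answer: 256 + sqrt(641) ≈ 281.32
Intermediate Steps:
u(L, w) = 3
W(g, z) = 3
h(a) = sqrt(641) (h(a) = sqrt(630 + 11) = sqrt(641))
D = 256 (D = (3 - 1*(-1))**4 = (3 + 1)**4 = 4**4 = 256)
D + h(1214) = 256 + sqrt(641)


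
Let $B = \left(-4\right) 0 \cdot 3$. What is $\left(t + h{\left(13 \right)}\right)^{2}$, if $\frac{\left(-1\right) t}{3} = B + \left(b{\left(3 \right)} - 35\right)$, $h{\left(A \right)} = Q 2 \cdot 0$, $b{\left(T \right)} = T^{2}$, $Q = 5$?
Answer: $6084$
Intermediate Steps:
$h{\left(A \right)} = 0$ ($h{\left(A \right)} = 5 \cdot 2 \cdot 0 = 10 \cdot 0 = 0$)
$B = 0$ ($B = 0 \cdot 3 = 0$)
$t = 78$ ($t = - 3 \left(0 - \left(35 - 3^{2}\right)\right) = - 3 \left(0 + \left(9 - 35\right)\right) = - 3 \left(0 - 26\right) = \left(-3\right) \left(-26\right) = 78$)
$\left(t + h{\left(13 \right)}\right)^{2} = \left(78 + 0\right)^{2} = 78^{2} = 6084$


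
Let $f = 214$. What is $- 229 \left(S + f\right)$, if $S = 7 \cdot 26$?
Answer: $-90684$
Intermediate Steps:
$S = 182$
$- 229 \left(S + f\right) = - 229 \left(182 + 214\right) = \left(-229\right) 396 = -90684$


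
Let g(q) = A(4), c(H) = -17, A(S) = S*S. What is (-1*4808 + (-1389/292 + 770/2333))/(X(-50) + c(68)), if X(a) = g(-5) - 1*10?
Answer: 3278398385/7493596 ≈ 437.49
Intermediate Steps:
A(S) = S**2
g(q) = 16 (g(q) = 4**2 = 16)
X(a) = 6 (X(a) = 16 - 1*10 = 16 - 10 = 6)
(-1*4808 + (-1389/292 + 770/2333))/(X(-50) + c(68)) = (-1*4808 + (-1389/292 + 770/2333))/(6 - 17) = (-4808 + (-1389*1/292 + 770*(1/2333)))/(-11) = (-4808 + (-1389/292 + 770/2333))*(-1/11) = (-4808 - 3015697/681236)*(-1/11) = -3278398385/681236*(-1/11) = 3278398385/7493596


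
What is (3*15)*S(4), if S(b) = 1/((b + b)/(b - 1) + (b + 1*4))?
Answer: 135/32 ≈ 4.2188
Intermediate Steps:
S(b) = 1/(4 + b + 2*b/(-1 + b)) (S(b) = 1/((2*b)/(-1 + b) + (b + 4)) = 1/(2*b/(-1 + b) + (4 + b)) = 1/(4 + b + 2*b/(-1 + b)))
(3*15)*S(4) = (3*15)*((-1 + 4)/(-4 + 4² + 5*4)) = 45*(3/(-4 + 16 + 20)) = 45*(3/32) = 135/32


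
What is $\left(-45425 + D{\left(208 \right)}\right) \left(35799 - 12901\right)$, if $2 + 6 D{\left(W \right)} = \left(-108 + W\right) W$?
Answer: $- \frac{2882308648}{3} \approx -9.6077 \cdot 10^{8}$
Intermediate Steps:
$D{\left(W \right)} = - \frac{1}{3} + \frac{W \left(-108 + W\right)}{6}$ ($D{\left(W \right)} = - \frac{1}{3} + \frac{\left(-108 + W\right) W}{6} = - \frac{1}{3} + \frac{W \left(-108 + W\right)}{6}$)
$\left(-45425 + D{\left(208 \right)}\right) \left(35799 - 12901\right) = \left(-45425 - \left(\frac{11233}{3} - \frac{21632}{3}\right)\right) \left(35799 - 12901\right) = \left(-45425 - - \frac{10399}{3}\right) 22898 = \left(-45425 + \frac{10399}{3}\right) 22898 = \left(- \frac{125876}{3}\right) 22898 = - \frac{2882308648}{3}$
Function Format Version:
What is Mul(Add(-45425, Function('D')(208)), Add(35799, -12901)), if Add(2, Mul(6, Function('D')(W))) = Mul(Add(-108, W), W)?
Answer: Rational(-2882308648, 3) ≈ -9.6077e+8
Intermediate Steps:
Function('D')(W) = Add(Rational(-1, 3), Mul(Rational(1, 6), W, Add(-108, W))) (Function('D')(W) = Add(Rational(-1, 3), Mul(Rational(1, 6), Mul(Add(-108, W), W))) = Add(Rational(-1, 3), Mul(Rational(1, 6), Mul(W, Add(-108, W)))) = Add(Rational(-1, 3), Mul(Rational(1, 6), W, Add(-108, W))))
Mul(Add(-45425, Function('D')(208)), Add(35799, -12901)) = Mul(Add(-45425, Add(Rational(-1, 3), Mul(-18, 208), Mul(Rational(1, 6), Pow(208, 2)))), Add(35799, -12901)) = Mul(Add(-45425, Add(Rational(-1, 3), -3744, Mul(Rational(1, 6), 43264))), 22898) = Mul(Add(-45425, Add(Rational(-1, 3), -3744, Rational(21632, 3))), 22898) = Mul(Add(-45425, Rational(10399, 3)), 22898) = Mul(Rational(-125876, 3), 22898) = Rational(-2882308648, 3)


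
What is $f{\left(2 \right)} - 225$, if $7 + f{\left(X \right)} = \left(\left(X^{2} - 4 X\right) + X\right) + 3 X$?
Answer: $-228$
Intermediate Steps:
$f{\left(X \right)} = -7 + X^{2}$ ($f{\left(X \right)} = -7 + \left(\left(\left(X^{2} - 4 X\right) + X\right) + 3 X\right) = -7 + \left(\left(X^{2} - 3 X\right) + 3 X\right) = -7 + X^{2}$)
$f{\left(2 \right)} - 225 = \left(-7 + 2^{2}\right) - 225 = \left(-7 + 4\right) - 225 = -3 - 225 = -228$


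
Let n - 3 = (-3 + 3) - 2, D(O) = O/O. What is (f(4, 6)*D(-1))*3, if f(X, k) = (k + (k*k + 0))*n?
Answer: 126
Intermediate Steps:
D(O) = 1
n = 1 (n = 3 + ((-3 + 3) - 2) = 3 + (0 - 2) = 3 - 2 = 1)
f(X, k) = k + k² (f(X, k) = (k + (k*k + 0))*1 = (k + (k² + 0))*1 = (k + k²)*1 = k + k²)
(f(4, 6)*D(-1))*3 = ((6*(1 + 6))*1)*3 = ((6*7)*1)*3 = (42*1)*3 = 42*3 = 126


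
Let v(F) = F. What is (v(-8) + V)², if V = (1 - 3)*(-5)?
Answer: 4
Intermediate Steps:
V = 10 (V = -2*(-5) = 10)
(v(-8) + V)² = (-8 + 10)² = 2² = 4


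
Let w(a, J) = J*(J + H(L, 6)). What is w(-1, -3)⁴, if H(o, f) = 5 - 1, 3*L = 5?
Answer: 81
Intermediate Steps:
L = 5/3 (L = (⅓)*5 = 5/3 ≈ 1.6667)
H(o, f) = 4
w(a, J) = J*(4 + J) (w(a, J) = J*(J + 4) = J*(4 + J))
w(-1, -3)⁴ = (-3*(4 - 3))⁴ = (-3*1)⁴ = (-3)⁴ = 81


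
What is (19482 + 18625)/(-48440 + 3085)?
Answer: -38107/45355 ≈ -0.84019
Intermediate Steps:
(19482 + 18625)/(-48440 + 3085) = 38107/(-45355) = 38107*(-1/45355) = -38107/45355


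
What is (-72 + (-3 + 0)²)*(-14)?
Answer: 882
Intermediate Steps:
(-72 + (-3 + 0)²)*(-14) = (-72 + (-3)²)*(-14) = (-72 + 9)*(-14) = -63*(-14) = 882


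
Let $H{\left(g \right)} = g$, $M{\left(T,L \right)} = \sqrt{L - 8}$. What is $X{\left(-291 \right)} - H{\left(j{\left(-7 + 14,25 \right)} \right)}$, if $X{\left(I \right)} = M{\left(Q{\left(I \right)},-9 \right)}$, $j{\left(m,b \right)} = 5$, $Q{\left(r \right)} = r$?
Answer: $-5 + i \sqrt{17} \approx -5.0 + 4.1231 i$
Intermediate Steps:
$M{\left(T,L \right)} = \sqrt{-8 + L}$
$X{\left(I \right)} = i \sqrt{17}$ ($X{\left(I \right)} = \sqrt{-8 - 9} = \sqrt{-17} = i \sqrt{17}$)
$X{\left(-291 \right)} - H{\left(j{\left(-7 + 14,25 \right)} \right)} = i \sqrt{17} - 5 = -5 + i \sqrt{17}$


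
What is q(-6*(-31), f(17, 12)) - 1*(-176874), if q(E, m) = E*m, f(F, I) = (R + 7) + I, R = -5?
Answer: 179478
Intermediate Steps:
f(F, I) = 2 + I (f(F, I) = (-5 + 7) + I = 2 + I)
q(-6*(-31), f(17, 12)) - 1*(-176874) = (-6*(-31))*(2 + 12) - 1*(-176874) = 186*14 + 176874 = 2604 + 176874 = 179478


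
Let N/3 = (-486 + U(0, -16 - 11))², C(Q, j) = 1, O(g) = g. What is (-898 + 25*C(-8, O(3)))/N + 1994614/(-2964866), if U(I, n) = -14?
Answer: -249758138003/370608250000 ≈ -0.67391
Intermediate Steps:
N = 750000 (N = 3*(-486 - 14)² = 3*(-500)² = 3*250000 = 750000)
(-898 + 25*C(-8, O(3)))/N + 1994614/(-2964866) = (-898 + 25*1)/750000 + 1994614/(-2964866) = (-898 + 25)*(1/750000) + 1994614*(-1/2964866) = -873*1/750000 - 997307/1482433 = -291/250000 - 997307/1482433 = -249758138003/370608250000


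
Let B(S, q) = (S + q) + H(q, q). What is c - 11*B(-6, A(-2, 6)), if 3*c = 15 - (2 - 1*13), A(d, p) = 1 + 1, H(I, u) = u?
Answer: 92/3 ≈ 30.667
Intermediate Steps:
A(d, p) = 2
B(S, q) = S + 2*q (B(S, q) = (S + q) + q = S + 2*q)
c = 26/3 (c = (15 - (2 - 1*13))/3 = (15 - (2 - 13))/3 = (15 - 1*(-11))/3 = (15 + 11)/3 = (⅓)*26 = 26/3 ≈ 8.6667)
c - 11*B(-6, A(-2, 6)) = 26/3 - 11*(-6 + 2*2) = 26/3 - 11*(-6 + 4) = 26/3 - 11*(-2) = 26/3 + 22 = 92/3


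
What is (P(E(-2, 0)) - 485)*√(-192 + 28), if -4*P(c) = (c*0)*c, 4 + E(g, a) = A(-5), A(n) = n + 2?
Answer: -970*I*√41 ≈ -6211.0*I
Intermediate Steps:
A(n) = 2 + n
E(g, a) = -7 (E(g, a) = -4 + (2 - 5) = -4 - 3 = -7)
P(c) = 0 (P(c) = -c*0*c/4 = -0*c = -¼*0 = 0)
(P(E(-2, 0)) - 485)*√(-192 + 28) = (0 - 485)*√(-192 + 28) = -970*I*√41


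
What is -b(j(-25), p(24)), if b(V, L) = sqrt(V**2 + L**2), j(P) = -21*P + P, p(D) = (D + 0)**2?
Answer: -4*sqrt(36361) ≈ -762.74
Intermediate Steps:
p(D) = D**2
j(P) = -20*P
b(V, L) = sqrt(L**2 + V**2)
-b(j(-25), p(24)) = -sqrt((24**2)**2 + (-20*(-25))**2) = -sqrt(576**2 + 500**2) = -sqrt(331776 + 250000) = -sqrt(581776) = -4*sqrt(36361)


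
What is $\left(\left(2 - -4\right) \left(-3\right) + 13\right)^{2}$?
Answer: $25$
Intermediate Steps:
$\left(\left(2 - -4\right) \left(-3\right) + 13\right)^{2} = \left(\left(2 + \left(-1 + 5\right)\right) \left(-3\right) + 13\right)^{2} = \left(\left(2 + 4\right) \left(-3\right) + 13\right)^{2} = \left(6 \left(-3\right) + 13\right)^{2} = \left(-18 + 13\right)^{2} = \left(-5\right)^{2} = 25$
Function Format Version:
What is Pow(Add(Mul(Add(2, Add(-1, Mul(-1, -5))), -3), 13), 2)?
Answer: 25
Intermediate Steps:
Pow(Add(Mul(Add(2, Add(-1, Mul(-1, -5))), -3), 13), 2) = Pow(Add(Mul(Add(2, Add(-1, 5)), -3), 13), 2) = Pow(Add(Mul(Add(2, 4), -3), 13), 2) = Pow(Add(Mul(6, -3), 13), 2) = Pow(Add(-18, 13), 2) = Pow(-5, 2) = 25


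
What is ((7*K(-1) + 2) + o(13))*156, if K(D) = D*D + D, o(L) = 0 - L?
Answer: -1716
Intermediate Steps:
o(L) = -L
K(D) = D + D² (K(D) = D² + D = D + D²)
((7*K(-1) + 2) + o(13))*156 = ((7*(-(1 - 1)) + 2) - 1*13)*156 = ((7*(-1*0) + 2) - 13)*156 = ((7*0 + 2) - 13)*156 = ((0 + 2) - 13)*156 = (2 - 13)*156 = -11*156 = -1716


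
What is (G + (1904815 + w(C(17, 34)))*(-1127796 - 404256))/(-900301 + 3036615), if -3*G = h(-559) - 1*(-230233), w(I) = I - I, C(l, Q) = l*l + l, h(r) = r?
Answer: -1459137853469/1068157 ≈ -1.3660e+6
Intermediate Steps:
C(l, Q) = l + l**2 (C(l, Q) = l**2 + l = l + l**2)
w(I) = 0
G = -76558 (G = -(-559 - 1*(-230233))/3 = -(-559 + 230233)/3 = -1/3*229674 = -76558)
(G + (1904815 + w(C(17, 34)))*(-1127796 - 404256))/(-900301 + 3036615) = (-76558 + (1904815 + 0)*(-1127796 - 404256))/(-900301 + 3036615) = (-76558 + 1904815*(-1532052))/2136314 = (-76558 - 2918275630380)*(1/2136314) = -2918275706938*1/2136314 = -1459137853469/1068157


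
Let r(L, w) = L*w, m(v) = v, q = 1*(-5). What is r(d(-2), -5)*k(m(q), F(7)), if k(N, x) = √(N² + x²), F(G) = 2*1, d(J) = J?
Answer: 10*√29 ≈ 53.852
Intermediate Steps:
q = -5
F(G) = 2
r(d(-2), -5)*k(m(q), F(7)) = (-2*(-5))*√((-5)² + 2²) = 10*√(25 + 4) = 10*√29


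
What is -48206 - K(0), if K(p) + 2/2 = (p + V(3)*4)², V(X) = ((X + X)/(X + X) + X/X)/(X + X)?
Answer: -433861/9 ≈ -48207.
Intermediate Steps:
V(X) = 1/X (V(X) = ((2*X)/((2*X)) + 1)/((2*X)) = ((2*X)*(1/(2*X)) + 1)*(1/(2*X)) = (1 + 1)*(1/(2*X)) = 2*(1/(2*X)) = 1/X)
K(p) = -1 + (4/3 + p)² (K(p) = -1 + (p + 4/3)² = -1 + (4/3 + p)²)
-48206 - K(0) = -48206 - (-1 + (4 + 3*0)²/9) = -48206 - (-1 + (4 + 0)²/9) = -48206 - (-1 + (⅑)*4²) = -48206 - (-1 + (⅑)*16) = -48206 - (-1 + 16/9) = -48206 - 1*7/9 = -48206 - 7/9 = -433861/9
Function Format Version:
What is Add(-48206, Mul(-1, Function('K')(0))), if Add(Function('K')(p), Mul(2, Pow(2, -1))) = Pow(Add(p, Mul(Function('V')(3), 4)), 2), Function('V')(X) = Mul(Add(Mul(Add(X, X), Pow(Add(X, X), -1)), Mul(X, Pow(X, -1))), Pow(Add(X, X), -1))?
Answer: Rational(-433861, 9) ≈ -48207.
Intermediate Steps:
Function('V')(X) = Pow(X, -1) (Function('V')(X) = Mul(Add(Mul(Mul(2, X), Pow(Mul(2, X), -1)), 1), Pow(Mul(2, X), -1)) = Mul(Add(Mul(Mul(2, X), Mul(Rational(1, 2), Pow(X, -1))), 1), Mul(Rational(1, 2), Pow(X, -1))) = Mul(Add(1, 1), Mul(Rational(1, 2), Pow(X, -1))) = Mul(2, Mul(Rational(1, 2), Pow(X, -1))) = Pow(X, -1))
Function('K')(p) = Add(-1, Pow(Add(Rational(4, 3), p), 2)) (Function('K')(p) = Add(-1, Pow(Add(p, Mul(Pow(3, -1), 4)), 2)) = Add(-1, Pow(Add(p, Mul(Rational(1, 3), 4)), 2)) = Add(-1, Pow(Add(p, Rational(4, 3)), 2)) = Add(-1, Pow(Add(Rational(4, 3), p), 2)))
Add(-48206, Mul(-1, Function('K')(0))) = Add(-48206, Mul(-1, Add(-1, Mul(Rational(1, 9), Pow(Add(4, Mul(3, 0)), 2))))) = Add(-48206, Mul(-1, Add(-1, Mul(Rational(1, 9), Pow(Add(4, 0), 2))))) = Add(-48206, Mul(-1, Add(-1, Mul(Rational(1, 9), Pow(4, 2))))) = Add(-48206, Mul(-1, Add(-1, Mul(Rational(1, 9), 16)))) = Add(-48206, Mul(-1, Add(-1, Rational(16, 9)))) = Add(-48206, Mul(-1, Rational(7, 9))) = Add(-48206, Rational(-7, 9)) = Rational(-433861, 9)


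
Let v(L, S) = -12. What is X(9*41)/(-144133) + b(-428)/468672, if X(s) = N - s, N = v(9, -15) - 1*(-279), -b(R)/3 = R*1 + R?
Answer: 17414087/2814629224 ≈ 0.0061870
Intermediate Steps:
b(R) = -6*R (b(R) = -3*(R*1 + R) = -3*(R + R) = -6*R)
N = 267 (N = -12 - 1*(-279) = -12 + 279 = 267)
X(s) = 267 - s
X(9*41)/(-144133) + b(-428)/468672 = (267 - 9*41)/(-144133) - 6*(-428)/468672 = (267 - 1*369)*(-1/144133) + 2568*(1/468672) = (267 - 369)*(-1/144133) + 107/19528 = -102*(-1/144133) + 107/19528 = 102/144133 + 107/19528 = 17414087/2814629224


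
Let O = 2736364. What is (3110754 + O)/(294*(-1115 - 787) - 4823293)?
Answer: -5847118/5382481 ≈ -1.0863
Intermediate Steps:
(3110754 + O)/(294*(-1115 - 787) - 4823293) = (3110754 + 2736364)/(294*(-1115 - 787) - 4823293) = 5847118/(294*(-1902) - 4823293) = 5847118/(-559188 - 4823293) = 5847118/(-5382481) = 5847118*(-1/5382481) = -5847118/5382481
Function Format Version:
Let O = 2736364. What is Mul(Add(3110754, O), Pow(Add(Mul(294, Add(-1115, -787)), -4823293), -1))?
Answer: Rational(-5847118, 5382481) ≈ -1.0863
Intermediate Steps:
Mul(Add(3110754, O), Pow(Add(Mul(294, Add(-1115, -787)), -4823293), -1)) = Mul(Add(3110754, 2736364), Pow(Add(Mul(294, Add(-1115, -787)), -4823293), -1)) = Mul(5847118, Pow(Add(Mul(294, -1902), -4823293), -1)) = Mul(5847118, Pow(Add(-559188, -4823293), -1)) = Mul(5847118, Pow(-5382481, -1)) = Mul(5847118, Rational(-1, 5382481)) = Rational(-5847118, 5382481)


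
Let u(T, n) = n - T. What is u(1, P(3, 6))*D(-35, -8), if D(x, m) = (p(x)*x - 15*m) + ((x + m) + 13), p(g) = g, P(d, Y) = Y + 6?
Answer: 14465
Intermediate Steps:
P(d, Y) = 6 + Y
D(x, m) = 13 + x + x² - 14*m (D(x, m) = (x*x - 15*m) + ((x + m) + 13) = (x² - 15*m) + ((m + x) + 13) = (x² - 15*m) + (13 + m + x) = 13 + x + x² - 14*m)
u(1, P(3, 6))*D(-35, -8) = ((6 + 6) - 1*1)*(13 - 35 + (-35)² - 14*(-8)) = (12 - 1)*(13 - 35 + 1225 + 112) = 11*1315 = 14465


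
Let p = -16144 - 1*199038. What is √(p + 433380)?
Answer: √218198 ≈ 467.12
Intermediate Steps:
p = -215182 (p = -16144 - 199038 = -215182)
√(p + 433380) = √(-215182 + 433380) = √218198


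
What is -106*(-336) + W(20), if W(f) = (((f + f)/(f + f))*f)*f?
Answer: 36016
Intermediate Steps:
W(f) = f**2 (W(f) = (((2*f)/((2*f)))*f)*f = (((2*f)*(1/(2*f)))*f)*f = (1*f)*f = f*f = f**2)
-106*(-336) + W(20) = -106*(-336) + 20**2 = 35616 + 400 = 36016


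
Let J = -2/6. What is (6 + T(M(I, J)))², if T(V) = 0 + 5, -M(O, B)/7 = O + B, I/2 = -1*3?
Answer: 121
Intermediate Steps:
I = -6 (I = 2*(-1*3) = 2*(-3) = -6)
J = -⅓ (J = -2*⅙ = -⅓ ≈ -0.33333)
M(O, B) = -7*B - 7*O (M(O, B) = -7*(O + B) = -7*(B + O) = -7*B - 7*O)
T(V) = 5
(6 + T(M(I, J)))² = (6 + 5)² = 11² = 121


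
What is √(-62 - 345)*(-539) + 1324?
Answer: 1324 - 539*I*√407 ≈ 1324.0 - 10874.0*I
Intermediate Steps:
√(-62 - 345)*(-539) + 1324 = √(-407)*(-539) + 1324 = (I*√407)*(-539) + 1324 = -539*I*√407 + 1324 = 1324 - 539*I*√407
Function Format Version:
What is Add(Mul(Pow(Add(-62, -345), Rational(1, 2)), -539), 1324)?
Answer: Add(1324, Mul(-539, I, Pow(407, Rational(1, 2)))) ≈ Add(1324.0, Mul(-10874., I))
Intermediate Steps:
Add(Mul(Pow(Add(-62, -345), Rational(1, 2)), -539), 1324) = Add(Mul(Pow(-407, Rational(1, 2)), -539), 1324) = Add(Mul(Mul(I, Pow(407, Rational(1, 2))), -539), 1324) = Add(Mul(-539, I, Pow(407, Rational(1, 2))), 1324) = Add(1324, Mul(-539, I, Pow(407, Rational(1, 2))))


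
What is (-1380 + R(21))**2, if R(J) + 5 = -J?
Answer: 1976836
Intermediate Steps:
R(J) = -5 - J
(-1380 + R(21))**2 = (-1380 + (-5 - 1*21))**2 = (-1380 + (-5 - 21))**2 = (-1380 - 26)**2 = (-1406)**2 = 1976836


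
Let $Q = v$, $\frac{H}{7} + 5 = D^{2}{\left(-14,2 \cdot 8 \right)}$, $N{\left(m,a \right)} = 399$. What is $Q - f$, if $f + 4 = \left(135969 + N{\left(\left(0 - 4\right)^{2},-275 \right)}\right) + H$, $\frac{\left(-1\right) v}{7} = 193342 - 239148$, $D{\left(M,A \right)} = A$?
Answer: $182521$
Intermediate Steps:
$v = 320642$ ($v = - 7 \left(193342 - 239148\right) = \left(-7\right) \left(-45806\right) = 320642$)
$H = 1757$ ($H = -35 + 7 \left(2 \cdot 8\right)^{2} = -35 + 7 \cdot 16^{2} = -35 + 7 \cdot 256 = -35 + 1792 = 1757$)
$Q = 320642$
$f = 138121$ ($f = -4 + \left(\left(135969 + 399\right) + 1757\right) = -4 + \left(136368 + 1757\right) = -4 + 138125 = 138121$)
$Q - f = 320642 - 138121 = 182521$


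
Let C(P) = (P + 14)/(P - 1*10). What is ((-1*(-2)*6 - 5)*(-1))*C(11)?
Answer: -175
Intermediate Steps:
C(P) = (14 + P)/(-10 + P) (C(P) = (14 + P)/(P - 10) = (14 + P)/(-10 + P))
((-1*(-2)*6 - 5)*(-1))*C(11) = ((-1*(-2)*6 - 5)*(-1))*((14 + 11)/(-10 + 11)) = ((2*6 - 5)*(-1))*(25/1) = ((12 - 5)*(-1))*(1*25) = (7*(-1))*25 = -7*25 = -175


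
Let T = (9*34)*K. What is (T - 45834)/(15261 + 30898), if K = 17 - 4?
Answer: -41856/46159 ≈ -0.90678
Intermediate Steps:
K = 13
T = 3978 (T = (9*34)*13 = 306*13 = 3978)
(T - 45834)/(15261 + 30898) = (3978 - 45834)/(15261 + 30898) = -41856/46159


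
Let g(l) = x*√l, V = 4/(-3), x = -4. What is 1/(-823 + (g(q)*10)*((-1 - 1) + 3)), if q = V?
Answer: -2469/2038387 + 80*I*√3/2038387 ≈ -0.0012113 + 6.7977e-5*I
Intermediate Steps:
V = -4/3 (V = 4*(-⅓) = -4/3 ≈ -1.3333)
q = -4/3 ≈ -1.3333
g(l) = -4*√l
1/(-823 + (g(q)*10)*((-1 - 1) + 3)) = 1/(-823 + (-8*I*√3/3*10)*((-1 - 1) + 3)) = 1/(-823 + (-8*I*√3/3*10)*(-2 + 3)) = 1/(-823 + (-8*I*√3/3*10)*1) = 1/(-823 - 80*I*√3/3*1) = 1/(-823 - 80*I*√3/3)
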